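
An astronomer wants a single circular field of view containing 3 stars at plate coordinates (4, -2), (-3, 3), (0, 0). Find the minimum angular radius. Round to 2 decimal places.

Call the three points A, B, C in the order given.
Side lengths²: AB² = 74, AC² = 20, BC² = 18.
Since AB² = 74 ≥ 20 + 18 = 38, the angle opposite AB is not acute, so the smallest enclosing circle has AB as diameter.
Centre = midpoint of AB = (0.5, 0.5), r² = 74/4 = 18.5.
r = √(18.5) ≈ 4.30.

4.30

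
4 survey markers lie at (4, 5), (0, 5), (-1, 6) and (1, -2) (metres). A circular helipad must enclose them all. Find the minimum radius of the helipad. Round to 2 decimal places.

By Welzl's lemma the MEC is supported by two points (diametrically opposite) or three points (on a circumcircle).
The minimum enclosing circle is determined by three boundary points: (4, 5), (-1, 6), (1, -2).
Their circumcentre is (16/19, 42/19) with r² = 6409/361.
The farthest remaining point (0, 5) is at distance² 3065/361 ≤ 6409/361.
r = √(6409/361) ≈ 4.21.

4.21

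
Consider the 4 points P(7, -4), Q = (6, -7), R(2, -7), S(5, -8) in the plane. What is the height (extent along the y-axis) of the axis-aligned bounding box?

4

max y = -4, min y = -8, so height = 4.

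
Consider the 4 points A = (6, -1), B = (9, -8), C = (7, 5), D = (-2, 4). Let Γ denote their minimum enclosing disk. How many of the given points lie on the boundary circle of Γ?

By Welzl's lemma the MEC is supported by two points (diametrically opposite) or three points (on a circumcircle).
The farthest pair is B–D with squared distance 265. The circle on this segment as diameter has centre (3.5, -2) and r² = 265/4 = 66.25.
Check A: distance² to centre = 7.25 ≤ 66.25, so it lies inside.
All remaining points lie in this disk, and no smaller disk contains both endpoints, so this is the minimum enclosing circle.
The points at distance exactly r from the centre are B, D — 2 points.

2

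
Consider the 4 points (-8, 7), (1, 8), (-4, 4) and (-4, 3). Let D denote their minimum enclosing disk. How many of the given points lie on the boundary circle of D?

3

The minimum enclosing circle of a finite set is fixed by two of the points (as a diameter) or three (as a circumcircle).
The farthest pair is (-8, 7)–(1, 8) with squared distance 82. The circle on this segment as diameter has centre (-3.5, 7.5) and r² = 82/4 = 20.5.
Check (-4, 4): distance² to centre = 12.5 ≤ 20.5, so it lies inside.
All remaining points lie in this disk, and no smaller disk contains both endpoints, so this is the minimum enclosing circle.
The points at distance exactly r from the centre are (-8, 7), (1, 8), (-4, 3) — 3 points.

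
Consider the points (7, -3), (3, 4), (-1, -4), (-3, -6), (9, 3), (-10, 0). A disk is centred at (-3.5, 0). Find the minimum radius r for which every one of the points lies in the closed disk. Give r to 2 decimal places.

The required radius is the distance from (-3.5, 0) to the farthest point.
Squared distances: 119.25, 58.25, 22.25, 36.25, 165.25, 42.25.
Maximum is 165.25, attained at (9, 3).
r = √(165.25) ≈ 12.85.

12.85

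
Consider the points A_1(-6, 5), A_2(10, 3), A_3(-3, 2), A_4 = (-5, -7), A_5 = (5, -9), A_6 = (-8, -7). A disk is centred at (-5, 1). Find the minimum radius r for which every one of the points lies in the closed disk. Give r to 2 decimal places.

15.13

The required radius is the distance from (-5, 1) to the farthest point.
Squared distances: 17, 229, 5, 64, 200, 73.
Maximum is 229, attained at A_2.
r = √229 ≈ 15.13.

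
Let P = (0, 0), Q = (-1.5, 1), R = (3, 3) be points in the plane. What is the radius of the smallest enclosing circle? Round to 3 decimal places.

2.462

Side lengths²: PQ² = 3.25, PR² = 18, QR² = 24.25.
Since QR² = 24.25 ≥ 18 + 3.25 = 21.25, the angle opposite QR is not acute, so the smallest enclosing circle has QR as diameter.
Centre = midpoint of QR = (0.75, 2), r² = 24.25/4 = 6.0625.
r = √(6.0625) ≈ 2.462.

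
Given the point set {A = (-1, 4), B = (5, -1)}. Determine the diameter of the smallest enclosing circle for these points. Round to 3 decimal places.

The smallest circle enclosing two points has them as diameter endpoints.
Centre = midpoint = (2, 1.5); r² = |AB|²/4 = 61/4 = 15.25.
Diameter = 2r = 2√(15.25) ≈ 7.810.

7.810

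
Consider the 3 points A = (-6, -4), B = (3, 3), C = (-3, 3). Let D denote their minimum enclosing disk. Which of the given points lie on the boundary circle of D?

A, B

Side lengths²: AB² = 130, AC² = 58, BC² = 36.
Since AB² = 130 ≥ 58 + 36 = 94, the angle opposite AB is not acute, so the smallest enclosing circle has AB as diameter.
Centre = midpoint of AB = (-1.5, -0.5), r² = 130/4 = 32.5.
The points at distance exactly r from the centre are A, B — 2 points.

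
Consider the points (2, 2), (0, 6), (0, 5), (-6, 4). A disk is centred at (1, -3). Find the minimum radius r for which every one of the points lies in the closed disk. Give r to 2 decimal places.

The required radius is the distance from (1, -3) to the farthest point.
Squared distances: 26, 82, 65, 98.
Maximum is 98, attained at (-6, 4).
r = √98 ≈ 9.90.

9.90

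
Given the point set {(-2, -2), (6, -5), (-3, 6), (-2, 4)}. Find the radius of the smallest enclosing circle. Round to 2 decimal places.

7.11

The farthest pair is (6, -5)–(-3, 6) with squared distance 202. The circle on this segment as diameter has centre (1.5, 0.5) and r² = 202/4 = 50.5.
Check (-2, -2): distance² to centre = 18.5 ≤ 50.5, so it lies inside.
All remaining points lie in this disk, and no smaller disk contains both endpoints, so this is the minimum enclosing circle.
r = √(50.5) ≈ 7.11.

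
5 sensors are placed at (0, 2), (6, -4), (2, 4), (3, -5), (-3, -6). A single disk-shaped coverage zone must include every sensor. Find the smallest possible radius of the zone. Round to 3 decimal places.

5.762

By Welzl's lemma the MEC is supported by two points (diametrically opposite) or three points (on a circumcircle).
The minimum enclosing circle is determined by three boundary points: (6, -4), (2, 4), (-3, -6).
Their circumcentre is (0.75, -1.625) with r² = 33.203125.
The farthest remaining point (3, -5) is at distance² 16.453125 ≤ 33.203125.
r = √(33.203125) ≈ 5.762.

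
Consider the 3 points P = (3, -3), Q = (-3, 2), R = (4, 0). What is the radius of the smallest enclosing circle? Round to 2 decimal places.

3.91

Side lengths²: PQ² = 61, PR² = 10, QR² = 53.
Since PQ² = 61 < 53 + 10 = 63, the triangle is acute, so the smallest enclosing circle is the circumcircle.
Circumcentre = (5/46, -17/46), r² = 16165/1058.
r = √(16165/1058) ≈ 3.91.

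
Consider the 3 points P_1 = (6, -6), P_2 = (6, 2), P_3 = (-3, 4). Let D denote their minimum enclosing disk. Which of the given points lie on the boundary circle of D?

P_1, P_3

Side lengths²: P_1P_2² = 64, P_1P_3² = 181, P_2P_3² = 85.
Since P_1P_3² = 181 ≥ 85 + 64 = 149, the angle opposite P_1P_3 is not acute, so the smallest enclosing circle has P_1P_3 as diameter.
Centre = midpoint of P_1P_3 = (1.5, -1), r² = 181/4 = 45.25.
The points at distance exactly r from the centre are P_1, P_3 — 2 points.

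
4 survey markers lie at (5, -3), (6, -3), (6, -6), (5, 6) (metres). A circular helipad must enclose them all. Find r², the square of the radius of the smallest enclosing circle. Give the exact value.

36.25

A smallest enclosing disk is always determined by at most three of the input points on its boundary.
The farthest pair is (6, -6)–(5, 6) with squared distance 145. The circle on this segment as diameter has centre (5.5, 0) and r² = 145/4 = 36.25.
Check (5, -3): distance² to centre = 9.25 ≤ 36.25, so it lies inside.
All remaining points lie in this disk, and no smaller disk contains both endpoints, so this is the minimum enclosing circle.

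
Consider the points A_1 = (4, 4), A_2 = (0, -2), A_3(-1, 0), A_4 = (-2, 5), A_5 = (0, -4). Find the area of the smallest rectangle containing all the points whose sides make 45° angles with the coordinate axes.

66

In coordinates u = x + y, v = x − y the rectangle is axis-aligned; the map (x,y)→(u,v) scales areas by 2.
u-values: 8, -2, -1, 3, -4; range = 8 − (-4) = 12.
v-values: 0, 2, -1, -7, 4; range = 4 − (-7) = 11.
Area = (12 × 11) / 2 = 66.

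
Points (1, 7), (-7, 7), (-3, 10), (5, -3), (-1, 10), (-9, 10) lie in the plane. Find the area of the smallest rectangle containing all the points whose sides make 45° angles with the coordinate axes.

121.5

In coordinates u = x + y, v = x − y the rectangle is axis-aligned; the map (x,y)→(u,v) scales areas by 2.
u-values: 8, 0, 7, 2, 9, 1; range = 9 − 0 = 9.
v-values: -6, -14, -13, 8, -11, -19; range = 8 − (-19) = 27.
Area = (9 × 27) / 2 = 121.5.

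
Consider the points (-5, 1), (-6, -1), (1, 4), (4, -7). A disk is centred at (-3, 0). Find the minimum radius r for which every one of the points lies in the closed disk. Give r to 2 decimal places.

9.90

The required radius is the distance from (-3, 0) to the farthest point.
Squared distances: 5, 10, 32, 98.
Maximum is 98, attained at (4, -7).
r = √98 ≈ 9.90.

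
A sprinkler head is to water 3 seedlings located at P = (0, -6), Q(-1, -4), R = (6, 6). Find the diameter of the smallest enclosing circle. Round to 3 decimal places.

13.416

Side lengths²: PQ² = 5, PR² = 180, QR² = 149.
Since PR² = 180 ≥ 149 + 5 = 154, the angle opposite PR is not acute, so the smallest enclosing circle has PR as diameter.
Centre = midpoint of PR = (3, 0), r² = 180/4 = 45.
Diameter = 2r = 2√45 ≈ 13.416.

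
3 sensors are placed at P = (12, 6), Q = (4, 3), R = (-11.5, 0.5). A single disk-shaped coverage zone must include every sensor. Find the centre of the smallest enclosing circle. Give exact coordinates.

(0.25, 3.25)

Side lengths²: PQ² = 73, PR² = 582.5, QR² = 246.5.
Since PR² = 582.5 ≥ 246.5 + 73 = 319.5, the angle opposite PR is not acute, so the smallest enclosing circle has PR as diameter.
Centre = midpoint of PR = (0.25, 3.25), r² = 582.5/4 = 145.625.
Centre = (0.25, 3.25).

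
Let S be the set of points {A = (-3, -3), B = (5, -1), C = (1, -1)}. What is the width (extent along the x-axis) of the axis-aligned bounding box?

max x = 5, min x = -3, so width = 8.

8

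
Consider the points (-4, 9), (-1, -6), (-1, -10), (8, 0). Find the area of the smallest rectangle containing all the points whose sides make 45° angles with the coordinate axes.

209

In coordinates u = x + y, v = x − y the rectangle is axis-aligned; the map (x,y)→(u,v) scales areas by 2.
u-values: 5, -7, -11, 8; range = 8 − (-11) = 19.
v-values: -13, 5, 9, 8; range = 9 − (-13) = 22.
Area = (19 × 22) / 2 = 209.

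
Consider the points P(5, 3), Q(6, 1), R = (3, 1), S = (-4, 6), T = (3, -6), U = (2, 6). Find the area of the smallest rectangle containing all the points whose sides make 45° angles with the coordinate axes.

104.5

In coordinates u = x + y, v = x − y the rectangle is axis-aligned; the map (x,y)→(u,v) scales areas by 2.
u-values: 8, 7, 4, 2, -3, 8; range = 8 − (-3) = 11.
v-values: 2, 5, 2, -10, 9, -4; range = 9 − (-10) = 19.
Area = (11 × 19) / 2 = 104.5.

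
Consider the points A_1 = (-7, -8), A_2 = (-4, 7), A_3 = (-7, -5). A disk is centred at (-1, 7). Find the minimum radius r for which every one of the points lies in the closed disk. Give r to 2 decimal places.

16.16

The required radius is the distance from (-1, 7) to the farthest point.
Squared distances: 261, 9, 180.
Maximum is 261, attained at A_1.
r = √261 ≈ 16.16.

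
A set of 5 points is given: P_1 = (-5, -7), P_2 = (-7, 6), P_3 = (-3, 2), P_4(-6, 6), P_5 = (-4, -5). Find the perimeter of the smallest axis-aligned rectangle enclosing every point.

Width = max x − min x = -3 − (-7) = 4.
Height = max y − min y = 6 − (-7) = 13.
Perimeter = 2(4 + 13) = 34.

34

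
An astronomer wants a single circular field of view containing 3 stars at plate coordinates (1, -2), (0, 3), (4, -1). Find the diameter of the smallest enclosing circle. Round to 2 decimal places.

5.70

Call the three points A, B, C in the order given.
Side lengths²: AB² = 26, AC² = 10, BC² = 32.
Since BC² = 32 < 26 + 10 = 36, the triangle is acute, so the smallest enclosing circle is the circumcircle.
Circumcentre = (1.75, 0.75), r² = 8.125.
Diameter = 2r = 2√(8.125) ≈ 5.70.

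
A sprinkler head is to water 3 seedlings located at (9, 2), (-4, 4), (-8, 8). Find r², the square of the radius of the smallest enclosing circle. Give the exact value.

Call the three points A, B, C in the order given.
Side lengths²: AB² = 173, AC² = 325, BC² = 32.
Since AC² = 325 ≥ 173 + 32 = 205, the angle opposite AC is not acute, so the smallest enclosing circle has AC as diameter.
Centre = midpoint of AC = (0.5, 5), r² = 325/4 = 81.25.

81.25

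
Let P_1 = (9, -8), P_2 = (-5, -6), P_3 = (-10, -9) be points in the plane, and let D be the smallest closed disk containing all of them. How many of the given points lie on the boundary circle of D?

Side lengths²: P_1P_2² = 200, P_1P_3² = 362, P_2P_3² = 34.
Since P_1P_3² = 362 ≥ 200 + 34 = 234, the angle opposite P_1P_3 is not acute, so the smallest enclosing circle has P_1P_3 as diameter.
Centre = midpoint of P_1P_3 = (-0.5, -8.5), r² = 362/4 = 90.5.
The points at distance exactly r from the centre are P_1, P_3 — 2 points.

2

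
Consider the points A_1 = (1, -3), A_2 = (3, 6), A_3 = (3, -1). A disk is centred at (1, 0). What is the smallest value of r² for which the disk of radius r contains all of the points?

The required radius is the distance from (1, 0) to the farthest point.
Squared distances: 9, 40, 5.
Maximum is 40, attained at A_2.

40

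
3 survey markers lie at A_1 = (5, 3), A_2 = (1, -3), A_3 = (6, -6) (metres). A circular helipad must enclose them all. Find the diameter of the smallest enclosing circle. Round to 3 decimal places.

9.066

Side lengths²: A_1A_2² = 52, A_1A_3² = 82, A_2A_3² = 34.
Since A_1A_3² = 82 < 52 + 34 = 86, the triangle is acute, so the smallest enclosing circle is the circumcircle.
Circumcentre = (37/7, -32/21), r² = 9061/441.
Diameter = 2r = 2√(9061/441) ≈ 9.066.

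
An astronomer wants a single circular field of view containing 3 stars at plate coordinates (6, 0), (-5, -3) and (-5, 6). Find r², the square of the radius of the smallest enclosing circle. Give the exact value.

10205/242

Call the three points A, B, C in the order given.
Side lengths²: AB² = 130, AC² = 157, BC² = 81.
Since AC² = 157 < 130 + 81 = 211, the triangle is acute, so the smallest enclosing circle is the circumcircle.
Circumcentre = (-7/22, 1.5), r² = 10205/242.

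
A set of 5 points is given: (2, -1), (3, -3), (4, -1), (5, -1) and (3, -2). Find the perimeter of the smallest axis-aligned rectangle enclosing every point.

10

Width = max x − min x = 5 − 2 = 3.
Height = max y − min y = -1 − (-3) = 2.
Perimeter = 2(3 + 2) = 10.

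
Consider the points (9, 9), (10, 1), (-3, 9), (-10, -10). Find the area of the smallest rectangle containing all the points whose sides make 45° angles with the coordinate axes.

In coordinates u = x + y, v = x − y the rectangle is axis-aligned; the map (x,y)→(u,v) scales areas by 2.
u-values: 18, 11, 6, -20; range = 18 − (-20) = 38.
v-values: 0, 9, -12, 0; range = 9 − (-12) = 21.
Area = (38 × 21) / 2 = 399.

399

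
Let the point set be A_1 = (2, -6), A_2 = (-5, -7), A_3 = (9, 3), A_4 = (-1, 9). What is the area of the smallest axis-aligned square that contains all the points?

The bounding box has width 14 and height 16.
An axis-aligned square enclosing the set must have side ≥ max(width, height).
So the minimum side is max(14, 16) = 16.
Area = 16² = 256.

256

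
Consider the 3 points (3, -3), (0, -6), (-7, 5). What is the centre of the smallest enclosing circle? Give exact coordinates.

Call the three points A, B, C in the order given.
Side lengths²: AB² = 18, AC² = 164, BC² = 170.
Since BC² = 170 < 164 + 18 = 182, the triangle is acute, so the smallest enclosing circle is the circumcircle.
Circumcentre = (-26/9, -1/9), r² = 3485/81.
Centre = (-26/9, -1/9).

(-26/9, -1/9)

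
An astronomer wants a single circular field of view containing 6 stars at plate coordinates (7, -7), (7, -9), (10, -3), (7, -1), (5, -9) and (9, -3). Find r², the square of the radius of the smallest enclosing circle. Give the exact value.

A smallest enclosing disk is always determined by at most three of the input points on its boundary.
The minimum enclosing circle is determined by three boundary points: (10, -3), (7, -1), (5, -9).
Their circumcentre is (45/7, -143/28) with r² = 13481/784.
The farthest remaining point (7, -9) is at distance² 12137/784 ≤ 13481/784.

13481/784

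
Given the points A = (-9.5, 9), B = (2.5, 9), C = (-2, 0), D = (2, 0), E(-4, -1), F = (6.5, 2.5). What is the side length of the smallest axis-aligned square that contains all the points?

The bounding box has width 16 and height 10.
An axis-aligned square enclosing the set must have side ≥ max(width, height).
So the minimum side is max(16, 10) = 16.

16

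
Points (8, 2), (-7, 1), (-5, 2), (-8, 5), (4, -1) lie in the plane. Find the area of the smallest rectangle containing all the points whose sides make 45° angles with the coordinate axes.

152

In coordinates u = x + y, v = x − y the rectangle is axis-aligned; the map (x,y)→(u,v) scales areas by 2.
u-values: 10, -6, -3, -3, 3; range = 10 − (-6) = 16.
v-values: 6, -8, -7, -13, 5; range = 6 − (-13) = 19.
Area = (16 × 19) / 2 = 152.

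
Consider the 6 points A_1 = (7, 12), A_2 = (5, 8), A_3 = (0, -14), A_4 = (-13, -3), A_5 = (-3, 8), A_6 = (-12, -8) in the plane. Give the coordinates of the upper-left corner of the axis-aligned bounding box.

x-range [-13, 7], y-range [-14, 12].
The upper-left corner is (-13, 12).

(-13, 12)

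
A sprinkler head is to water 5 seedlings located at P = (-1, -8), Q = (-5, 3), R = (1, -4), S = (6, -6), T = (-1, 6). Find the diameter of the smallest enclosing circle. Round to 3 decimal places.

14.448

The minimum enclosing circle of a finite set is fixed by two of the points (as a diameter) or three (as a circumcircle).
The minimum enclosing circle is determined by three boundary points: P, S, T.
Their circumcentre is (11/14, -1) with r² = 10229/196.
The farthest remaining point Q is at distance² 9697/196 ≤ 10229/196.
Diameter = 2r = 2√(10229/196) ≈ 14.448.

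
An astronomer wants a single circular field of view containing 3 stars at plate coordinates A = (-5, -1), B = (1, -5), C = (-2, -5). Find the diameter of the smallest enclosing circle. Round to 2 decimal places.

Side lengths²: AB² = 52, AC² = 25, BC² = 9.
Since AB² = 52 ≥ 25 + 9 = 34, the angle opposite AB is not acute, so the smallest enclosing circle has AB as diameter.
Centre = midpoint of AB = (-2, -3), r² = 52/4 = 13.
Diameter = 2r = 2√13 ≈ 7.21.

7.21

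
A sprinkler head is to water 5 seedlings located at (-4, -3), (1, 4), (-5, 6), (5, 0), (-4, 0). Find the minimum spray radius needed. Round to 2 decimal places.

The minimum enclosing circle of a finite set is fixed by two of the points (as a diameter) or three (as a circumcircle).
The minimum enclosing circle is determined by three boundary points: (-4, -3), (-5, 6), (5, 0).
Their circumcentre is (-9/14, 27/14) with r² = 3485/98.
The farthest remaining point (-4, 0) is at distance² 1469/98 ≤ 3485/98.
r = √(3485/98) ≈ 5.96.

5.96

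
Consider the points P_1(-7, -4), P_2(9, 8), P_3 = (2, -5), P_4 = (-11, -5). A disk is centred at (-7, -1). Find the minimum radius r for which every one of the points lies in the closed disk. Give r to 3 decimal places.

The required radius is the distance from (-7, -1) to the farthest point.
Squared distances: 9, 337, 97, 32.
Maximum is 337, attained at P_2.
r = √337 ≈ 18.358.

18.358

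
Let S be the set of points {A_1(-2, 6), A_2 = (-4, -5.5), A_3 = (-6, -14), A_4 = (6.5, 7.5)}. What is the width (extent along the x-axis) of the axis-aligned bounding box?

max x = 6.5, min x = -6, so width = 12.5.

12.5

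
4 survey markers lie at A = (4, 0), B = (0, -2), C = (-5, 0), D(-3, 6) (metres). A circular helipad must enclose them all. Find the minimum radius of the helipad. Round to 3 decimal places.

A smallest enclosing disk is always determined by at most three of the input points on its boundary.
The minimum enclosing circle is determined by three boundary points: A, C, D.
Their circumcentre is (-0.5, 11/6) with r² = 425/18.
The farthest remaining point B is at distance² 269/18 ≤ 425/18.
r = √(425/18) ≈ 4.859.

4.859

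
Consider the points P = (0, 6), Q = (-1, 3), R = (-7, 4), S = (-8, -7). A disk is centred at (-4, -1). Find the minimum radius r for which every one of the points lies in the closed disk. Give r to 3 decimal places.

The required radius is the distance from (-4, -1) to the farthest point.
Squared distances: 65, 25, 34, 52.
Maximum is 65, attained at P.
r = √65 ≈ 8.062.

8.062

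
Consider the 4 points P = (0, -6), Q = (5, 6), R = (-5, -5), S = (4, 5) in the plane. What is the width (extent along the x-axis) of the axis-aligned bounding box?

max x = 5, min x = -5, so width = 10.

10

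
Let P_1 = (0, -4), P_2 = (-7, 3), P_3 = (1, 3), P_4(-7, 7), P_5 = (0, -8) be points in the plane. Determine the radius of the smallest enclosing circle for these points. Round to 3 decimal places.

By Welzl's lemma the MEC is supported by two points (diametrically opposite) or three points (on a circumcircle).
The farthest pair is P_4–P_5 with squared distance 274. The circle on this segment as diameter has centre (-3.5, -0.5) and r² = 274/4 = 68.5.
Check P_1: distance² to centre = 24.5 ≤ 68.5, so it lies inside.
All remaining points lie in this disk, and no smaller disk contains both endpoints, so this is the minimum enclosing circle.
r = √(68.5) ≈ 8.276.

8.276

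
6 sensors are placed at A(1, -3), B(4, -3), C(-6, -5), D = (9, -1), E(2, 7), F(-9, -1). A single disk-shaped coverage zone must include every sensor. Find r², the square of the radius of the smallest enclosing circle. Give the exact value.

81

A smallest enclosing disk is always determined by at most three of the input points on its boundary.
The farthest pair is D–F with squared distance 324. The circle on this segment as diameter has centre (0, -1) and r² = 324/4 = 81.
Check A: distance² to centre = 5 ≤ 81, so it lies inside.
All remaining points lie in this disk, and no smaller disk contains both endpoints, so this is the minimum enclosing circle.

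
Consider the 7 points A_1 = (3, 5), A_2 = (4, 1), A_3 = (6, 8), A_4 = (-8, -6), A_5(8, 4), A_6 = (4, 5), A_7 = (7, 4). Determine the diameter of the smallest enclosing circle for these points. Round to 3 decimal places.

The farthest pair is A_3–A_4 with squared distance 392. The circle on this segment as diameter has centre (-1, 1) and r² = 392/4 = 98.
Check A_1: distance² to centre = 32 ≤ 98, so it lies inside.
All remaining points lie in this disk, and no smaller disk contains both endpoints, so this is the minimum enclosing circle.
Diameter = 2r = 2√98 ≈ 19.799.

19.799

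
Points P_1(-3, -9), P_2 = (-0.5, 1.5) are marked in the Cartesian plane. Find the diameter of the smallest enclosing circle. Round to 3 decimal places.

The smallest circle enclosing two points has them as diameter endpoints.
Centre = midpoint = (-1.75, -3.75); r² = |P_1P_2|²/4 = 116.5/4 = 29.125.
Diameter = 2r = 2√(29.125) ≈ 10.794.

10.794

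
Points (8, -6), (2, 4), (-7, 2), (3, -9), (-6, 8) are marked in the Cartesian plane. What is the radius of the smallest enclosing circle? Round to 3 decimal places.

9.914

By Welzl's lemma the MEC is supported by two points (diametrically opposite) or three points (on a circumcircle).
The minimum enclosing circle is determined by three boundary points: (8, -6), (3, -9), (-6, 8).
Their circumcentre is (0.625, 0.625) with r² = 98.28125.
The farthest remaining point (-7, 2) is at distance² 60.03125 ≤ 98.28125.
r = √(98.28125) ≈ 9.914.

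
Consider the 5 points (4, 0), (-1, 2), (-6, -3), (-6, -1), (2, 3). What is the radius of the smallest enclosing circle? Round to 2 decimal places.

A smallest enclosing disk is always determined by at most three of the input points on its boundary.
The minimum enclosing circle is determined by three boundary points: (4, 0), (-6, -3), (2, 3).
Their circumcentre is (-13/12, -11/9) with r² = 35425/1296.
The farthest remaining point (-6, -1) is at distance² 31393/1296 ≤ 35425/1296.
r = √(35425/1296) ≈ 5.23.

5.23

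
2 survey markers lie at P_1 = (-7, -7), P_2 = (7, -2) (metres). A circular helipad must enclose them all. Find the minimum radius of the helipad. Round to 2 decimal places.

The smallest circle enclosing two points has them as diameter endpoints.
Centre = midpoint = (0, -4.5); r² = |P_1P_2|²/4 = 221/4 = 55.25.
r = √(55.25) ≈ 7.43.

7.43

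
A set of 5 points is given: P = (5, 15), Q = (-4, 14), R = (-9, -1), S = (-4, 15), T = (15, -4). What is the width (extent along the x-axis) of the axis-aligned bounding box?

max x = 15, min x = -9, so width = 24.

24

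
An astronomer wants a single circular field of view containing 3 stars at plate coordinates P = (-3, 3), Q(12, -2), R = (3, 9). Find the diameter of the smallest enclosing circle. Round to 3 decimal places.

15.890

Side lengths²: PQ² = 250, PR² = 72, QR² = 202.
Since PQ² = 250 < 202 + 72 = 274, the triangle is acute, so the smallest enclosing circle is the circumcircle.
Circumcentre = (4.75, 1.25), r² = 63.125.
Diameter = 2r = 2√(63.125) ≈ 15.890.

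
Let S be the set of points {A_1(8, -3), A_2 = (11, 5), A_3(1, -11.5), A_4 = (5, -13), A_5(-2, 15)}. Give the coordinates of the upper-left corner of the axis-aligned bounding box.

(-2, 15)

x-range [-2, 11], y-range [-13, 15].
The upper-left corner is (-2, 15).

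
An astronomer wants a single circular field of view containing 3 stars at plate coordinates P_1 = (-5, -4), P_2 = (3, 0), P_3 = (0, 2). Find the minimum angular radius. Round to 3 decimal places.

Side lengths²: P_1P_2² = 80, P_1P_3² = 61, P_2P_3² = 13.
Since P_1P_2² = 80 ≥ 61 + 13 = 74, the angle opposite P_1P_2 is not acute, so the smallest enclosing circle has P_1P_2 as diameter.
Centre = midpoint of P_1P_2 = (-1, -2), r² = 80/4 = 20.
r = √20 ≈ 4.472.

4.472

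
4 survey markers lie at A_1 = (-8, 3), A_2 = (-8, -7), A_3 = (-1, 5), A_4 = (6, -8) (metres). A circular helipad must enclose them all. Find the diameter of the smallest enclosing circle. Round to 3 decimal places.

17.804

The farthest pair is A_1–A_4 with squared distance 317. The circle on this segment as diameter has centre (-1, -2.5) and r² = 317/4 = 79.25.
Check A_2: distance² to centre = 69.25 ≤ 79.25, so it lies inside.
All remaining points lie in this disk, and no smaller disk contains both endpoints, so this is the minimum enclosing circle.
Diameter = 2r = 2√(79.25) ≈ 17.804.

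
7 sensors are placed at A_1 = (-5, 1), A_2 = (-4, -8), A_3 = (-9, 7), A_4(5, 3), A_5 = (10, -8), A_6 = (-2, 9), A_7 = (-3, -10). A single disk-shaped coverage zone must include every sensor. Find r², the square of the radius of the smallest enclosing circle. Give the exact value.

146.5

The minimum enclosing circle of a finite set is fixed by two of the points (as a diameter) or three (as a circumcircle).
The farthest pair is A_3–A_5 with squared distance 586. The circle on this segment as diameter has centre (0.5, -0.5) and r² = 586/4 = 146.5.
Check A_1: distance² to centre = 32.5 ≤ 146.5, so it lies inside.
All remaining points lie in this disk, and no smaller disk contains both endpoints, so this is the minimum enclosing circle.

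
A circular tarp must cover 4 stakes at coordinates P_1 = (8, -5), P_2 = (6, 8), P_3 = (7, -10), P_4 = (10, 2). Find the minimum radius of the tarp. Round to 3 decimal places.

By Welzl's lemma the MEC is supported by two points (diametrically opposite) or three points (on a circumcircle).
The farthest pair is P_2–P_3 with squared distance 325. The circle on this segment as diameter has centre (6.5, -1) and r² = 325/4 = 81.25.
Check P_1: distance² to centre = 18.25 ≤ 81.25, so it lies inside.
All remaining points lie in this disk, and no smaller disk contains both endpoints, so this is the minimum enclosing circle.
r = √(81.25) ≈ 9.014.

9.014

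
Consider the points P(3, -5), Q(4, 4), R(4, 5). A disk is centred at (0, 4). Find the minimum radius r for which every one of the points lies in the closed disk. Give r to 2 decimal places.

The required radius is the distance from (0, 4) to the farthest point.
Squared distances: 90, 16, 17.
Maximum is 90, attained at P.
r = √90 ≈ 9.49.

9.49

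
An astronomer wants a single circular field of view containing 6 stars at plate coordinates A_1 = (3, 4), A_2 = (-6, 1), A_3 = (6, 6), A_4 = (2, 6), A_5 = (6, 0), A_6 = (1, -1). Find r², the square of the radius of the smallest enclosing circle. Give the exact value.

The minimum enclosing circle of a finite set is fixed by two of the points (as a diameter) or three (as a circumcircle).
The minimum enclosing circle is determined by three boundary points: A_2, A_3, A_5.
Their circumcentre is (5/24, 3) with r² = 24505/576.
The farthest remaining point A_6 is at distance² 9577/576 ≤ 24505/576.

24505/576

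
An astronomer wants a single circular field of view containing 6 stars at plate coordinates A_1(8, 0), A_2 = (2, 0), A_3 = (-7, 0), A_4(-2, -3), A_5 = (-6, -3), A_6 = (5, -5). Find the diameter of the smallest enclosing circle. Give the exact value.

15

The minimum enclosing circle of a finite set is fixed by two of the points (as a diameter) or three (as a circumcircle).
The farthest pair is A_1–A_3 with squared distance 225. The circle on this segment as diameter has centre (0.5, 0) and r² = 225/4 = 56.25.
Check A_2: distance² to centre = 2.25 ≤ 56.25, so it lies inside.
All remaining points lie in this disk, and no smaller disk contains both endpoints, so this is the minimum enclosing circle.
Diameter = 2r = 2√(56.25) = 15.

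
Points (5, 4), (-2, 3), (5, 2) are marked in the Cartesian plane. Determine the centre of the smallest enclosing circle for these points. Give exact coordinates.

(11/7, 3)

Call the three points A, B, C in the order given.
Side lengths²: AB² = 50, AC² = 4, BC² = 50.
Since BC² = 50 < 50 + 4 = 54, the triangle is acute, so the smallest enclosing circle is the circumcircle.
Circumcentre = (11/7, 3), r² = 625/49.
Centre = (11/7, 3).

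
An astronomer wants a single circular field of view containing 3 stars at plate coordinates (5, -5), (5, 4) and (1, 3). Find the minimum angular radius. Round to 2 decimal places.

4.61

Call the three points A, B, C in the order given.
Side lengths²: AB² = 81, AC² = 80, BC² = 17.
Since AB² = 81 < 80 + 17 = 97, the triangle is acute, so the smallest enclosing circle is the circumcircle.
Circumcentre = (4, -0.5), r² = 21.25.
r = √(21.25) ≈ 4.61.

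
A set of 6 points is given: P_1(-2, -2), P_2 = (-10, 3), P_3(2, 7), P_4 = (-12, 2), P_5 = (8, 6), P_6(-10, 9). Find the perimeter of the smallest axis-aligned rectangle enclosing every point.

62

Width = max x − min x = 8 − (-12) = 20.
Height = max y − min y = 9 − (-2) = 11.
Perimeter = 2(20 + 11) = 62.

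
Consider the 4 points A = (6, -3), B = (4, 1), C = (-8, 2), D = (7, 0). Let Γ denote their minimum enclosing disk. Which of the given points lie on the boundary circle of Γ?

A, C, D

By Welzl's lemma the MEC is supported by two points (diametrically opposite) or three points (on a circumcircle).
The minimum enclosing circle is determined by three boundary points: A, C, D.
Their circumcentre is (-49/94, 79/94) with r² = 253045/4418.
The farthest remaining point B is at distance² 90425/4418 ≤ 253045/4418.
The points at distance exactly r from the centre are A, C, D — 3 points.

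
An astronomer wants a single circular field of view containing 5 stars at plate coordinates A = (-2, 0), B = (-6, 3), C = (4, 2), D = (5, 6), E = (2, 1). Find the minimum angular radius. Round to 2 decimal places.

5.70

The farthest pair is B–D with squared distance 130. The circle on this segment as diameter has centre (-0.5, 4.5) and r² = 130/4 = 32.5.
Check A: distance² to centre = 22.5 ≤ 32.5, so it lies inside.
All remaining points lie in this disk, and no smaller disk contains both endpoints, so this is the minimum enclosing circle.
r = √(32.5) ≈ 5.70.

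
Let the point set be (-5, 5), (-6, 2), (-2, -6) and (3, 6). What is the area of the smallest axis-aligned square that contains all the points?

144

The bounding box has width 9 and height 12.
An axis-aligned square enclosing the set must have side ≥ max(width, height).
So the minimum side is max(9, 12) = 12.
Area = 12² = 144.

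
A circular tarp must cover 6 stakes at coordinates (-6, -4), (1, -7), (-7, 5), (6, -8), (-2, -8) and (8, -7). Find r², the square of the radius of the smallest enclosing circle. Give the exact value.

92.25

The minimum enclosing circle of a finite set is fixed by two of the points (as a diameter) or three (as a circumcircle).
The farthest pair is (-7, 5)–(8, -7) with squared distance 369. The circle on this segment as diameter has centre (0.5, -1) and r² = 369/4 = 92.25.
Check (-6, -4): distance² to centre = 51.25 ≤ 92.25, so it lies inside.
All remaining points lie in this disk, and no smaller disk contains both endpoints, so this is the minimum enclosing circle.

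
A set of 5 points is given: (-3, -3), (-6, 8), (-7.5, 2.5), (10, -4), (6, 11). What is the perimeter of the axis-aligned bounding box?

65

Width = max x − min x = 10 − (-7.5) = 17.5.
Height = max y − min y = 11 − (-4) = 15.
Perimeter = 2(17.5 + 15) = 65.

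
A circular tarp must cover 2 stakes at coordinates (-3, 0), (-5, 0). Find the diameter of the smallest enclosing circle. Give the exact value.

2

The smallest circle enclosing two points has them as diameter endpoints.
Centre = midpoint = (-4, 0); r² = |(-3, 0)−(-5, 0)|²/4 = 4/4 = 1.
Diameter = 2r = 2√1 = 2.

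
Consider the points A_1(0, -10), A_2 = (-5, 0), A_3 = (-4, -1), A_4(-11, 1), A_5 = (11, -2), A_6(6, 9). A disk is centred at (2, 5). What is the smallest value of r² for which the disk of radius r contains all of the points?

The required radius is the distance from (2, 5) to the farthest point.
Squared distances: 229, 74, 72, 185, 130, 32.
Maximum is 229, attained at A_1.

229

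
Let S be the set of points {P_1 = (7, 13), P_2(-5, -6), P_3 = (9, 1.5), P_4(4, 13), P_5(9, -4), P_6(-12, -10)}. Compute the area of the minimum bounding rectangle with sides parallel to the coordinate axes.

x ranges over [-12, 9], width 21.
y ranges over [-10, 13], height 23.
Area = 21 × 23 = 483.

483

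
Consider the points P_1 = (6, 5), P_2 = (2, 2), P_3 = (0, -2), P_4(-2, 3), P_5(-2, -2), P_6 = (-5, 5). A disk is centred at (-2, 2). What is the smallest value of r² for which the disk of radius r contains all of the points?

73

The required radius is the distance from (-2, 2) to the farthest point.
Squared distances: 73, 16, 20, 1, 16, 18.
Maximum is 73, attained at P_1.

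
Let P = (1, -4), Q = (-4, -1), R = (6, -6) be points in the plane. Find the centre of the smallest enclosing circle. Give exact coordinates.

Side lengths²: PQ² = 34, PR² = 29, QR² = 125.
Since QR² = 125 ≥ 34 + 29 = 63, the angle opposite QR is not acute, so the smallest enclosing circle has QR as diameter.
Centre = midpoint of QR = (1, -3.5), r² = 125/4 = 31.25.
Centre = (1, -3.5).

(1, -3.5)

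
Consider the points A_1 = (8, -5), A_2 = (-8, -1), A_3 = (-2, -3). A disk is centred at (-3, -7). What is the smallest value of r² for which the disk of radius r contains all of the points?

125

The required radius is the distance from (-3, -7) to the farthest point.
Squared distances: 125, 61, 17.
Maximum is 125, attained at A_1.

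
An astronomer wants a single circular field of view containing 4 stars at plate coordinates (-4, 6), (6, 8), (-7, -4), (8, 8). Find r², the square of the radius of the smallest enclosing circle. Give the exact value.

92.25

A smallest enclosing disk is always determined by at most three of the input points on its boundary.
The farthest pair is (-7, -4)–(8, 8) with squared distance 369. The circle on this segment as diameter has centre (0.5, 2) and r² = 369/4 = 92.25.
Check (-4, 6): distance² to centre = 36.25 ≤ 92.25, so it lies inside.
All remaining points lie in this disk, and no smaller disk contains both endpoints, so this is the minimum enclosing circle.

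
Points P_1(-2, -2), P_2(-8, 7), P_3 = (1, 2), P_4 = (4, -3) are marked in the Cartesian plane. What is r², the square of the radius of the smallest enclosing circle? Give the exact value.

61

The farthest pair is P_2–P_4 with squared distance 244. The circle on this segment as diameter has centre (-2, 2) and r² = 244/4 = 61.
Check P_1: distance² to centre = 16 ≤ 61, so it lies inside.
All remaining points lie in this disk, and no smaller disk contains both endpoints, so this is the minimum enclosing circle.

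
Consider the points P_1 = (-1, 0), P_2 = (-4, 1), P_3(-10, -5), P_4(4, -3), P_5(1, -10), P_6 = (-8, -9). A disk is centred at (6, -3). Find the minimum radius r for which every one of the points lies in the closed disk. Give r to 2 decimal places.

The required radius is the distance from (6, -3) to the farthest point.
Squared distances: 58, 116, 260, 4, 74, 232.
Maximum is 260, attained at P_3.
r = √260 ≈ 16.12.

16.12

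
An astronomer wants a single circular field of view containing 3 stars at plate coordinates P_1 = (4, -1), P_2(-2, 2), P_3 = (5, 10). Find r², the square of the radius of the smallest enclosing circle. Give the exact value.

Side lengths²: P_1P_2² = 45, P_1P_3² = 122, P_2P_3² = 113.
Since P_1P_3² = 122 < 113 + 45 = 158, the triangle is acute, so the smallest enclosing circle is the circumcircle.
Circumcentre = (141/46, 213/46), r² = 34465/1058.

34465/1058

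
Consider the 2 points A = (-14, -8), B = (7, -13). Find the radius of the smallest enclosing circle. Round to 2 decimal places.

The smallest circle enclosing two points has them as diameter endpoints.
Centre = midpoint = (-3.5, -10.5); r² = |AB|²/4 = 466/4 = 116.5.
r = √(116.5) ≈ 10.79.

10.79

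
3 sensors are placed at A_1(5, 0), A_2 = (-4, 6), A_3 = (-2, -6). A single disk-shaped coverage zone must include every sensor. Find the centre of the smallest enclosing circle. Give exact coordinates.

(-1.3125, 0.28125)

Side lengths²: A_1A_2² = 117, A_1A_3² = 85, A_2A_3² = 148.
Since A_2A_3² = 148 < 117 + 85 = 202, the triangle is acute, so the smallest enclosing circle is the circumcircle.
Circumcentre = (-1.3125, 0.28125), r² = 39.9267578125.
Centre = (-1.3125, 0.28125).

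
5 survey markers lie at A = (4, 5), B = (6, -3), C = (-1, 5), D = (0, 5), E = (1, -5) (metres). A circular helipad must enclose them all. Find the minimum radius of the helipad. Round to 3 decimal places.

The minimum enclosing circle of a finite set is fixed by two of the points (as a diameter) or three (as a circumcircle).
The minimum enclosing circle is determined by three boundary points: B, C, E.
Their circumcentre is (95/54, 19/54) with r² = 42601/1458.
The farthest remaining point A is at distance² 38821/1458 ≤ 42601/1458.
r = √(42601/1458) ≈ 5.405.

5.405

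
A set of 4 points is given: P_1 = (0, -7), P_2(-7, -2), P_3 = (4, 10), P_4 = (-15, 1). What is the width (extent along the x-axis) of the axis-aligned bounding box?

19

max x = 4, min x = -15, so width = 19.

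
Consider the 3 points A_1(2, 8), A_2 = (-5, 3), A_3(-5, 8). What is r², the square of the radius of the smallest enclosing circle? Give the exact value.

18.5

Side lengths²: A_1A_2² = 74, A_1A_3² = 49, A_2A_3² = 25.
Since A_1A_2² = 74 ≥ 49 + 25 = 74, the angle opposite A_1A_2 is not acute, so the smallest enclosing circle has A_1A_2 as diameter.
Centre = midpoint of A_1A_2 = (-1.5, 5.5), r² = 74/4 = 18.5.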